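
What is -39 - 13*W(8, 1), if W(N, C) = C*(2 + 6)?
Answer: -143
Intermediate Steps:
W(N, C) = 8*C (W(N, C) = C*8 = 8*C)
-39 - 13*W(8, 1) = -39 - 104 = -143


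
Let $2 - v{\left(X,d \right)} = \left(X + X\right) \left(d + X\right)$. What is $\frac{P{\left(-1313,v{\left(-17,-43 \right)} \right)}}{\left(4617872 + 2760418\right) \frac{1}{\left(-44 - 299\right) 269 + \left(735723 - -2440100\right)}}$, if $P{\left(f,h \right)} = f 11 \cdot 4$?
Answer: $- \frac{29690532872}{1229715} \approx -24144.0$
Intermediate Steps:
$v{\left(X,d \right)} = 2 - 2 X \left(X + d\right)$ ($v{\left(X,d \right)} = 2 - \left(X + X\right) \left(d + X\right) = 2 - 2 X \left(X + d\right)$)
$P{\left(f,h \right)} = 44 f$ ($P{\left(f,h \right)} = 11 f 4 = 44 f$)
$\frac{P{\left(-1313,v{\left(-17,-43 \right)} \right)}}{\left(4617872 + 2760418\right) \frac{1}{\left(-44 - 299\right) 269 + \left(735723 - -2440100\right)}} = \frac{44 \left(-1313\right)}{\left(4617872 + 2760418\right) \frac{1}{\left(-44 - 299\right) 269 + \left(735723 - -2440100\right)}} = - \frac{57772}{7378290 \frac{1}{\left(-343\right) 269 + \left(735723 + 2440100\right)}} = - \frac{57772}{7378290 \frac{1}{-92267 + 3175823}} = - \frac{57772}{7378290 \cdot \frac{1}{3083556}} = - \frac{57772}{\frac{1229715}{513926}} = \left(-57772\right) \frac{513926}{1229715} = - \frac{29690532872}{1229715}$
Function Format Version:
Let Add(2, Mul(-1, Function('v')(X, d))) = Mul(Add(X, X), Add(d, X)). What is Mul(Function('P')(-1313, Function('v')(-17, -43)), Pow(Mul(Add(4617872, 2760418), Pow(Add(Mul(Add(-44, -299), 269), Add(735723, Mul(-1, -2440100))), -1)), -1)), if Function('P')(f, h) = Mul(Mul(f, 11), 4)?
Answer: Rational(-29690532872, 1229715) ≈ -24144.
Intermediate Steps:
Function('v')(X, d) = Add(2, Mul(-2, X, Add(X, d))) (Function('v')(X, d) = Add(2, Mul(-1, Mul(Add(X, X), Add(d, X)))) = Add(2, Mul(-1, Mul(Mul(2, X), Add(X, d)))) = Add(2, Mul(-1, Mul(2, X, Add(X, d)))) = Add(2, Mul(-2, X, Add(X, d))))
Function('P')(f, h) = Mul(44, f) (Function('P')(f, h) = Mul(Mul(11, f), 4) = Mul(44, f))
Mul(Function('P')(-1313, Function('v')(-17, -43)), Pow(Mul(Add(4617872, 2760418), Pow(Add(Mul(Add(-44, -299), 269), Add(735723, Mul(-1, -2440100))), -1)), -1)) = Mul(Mul(44, -1313), Pow(Mul(Add(4617872, 2760418), Pow(Add(Mul(Add(-44, -299), 269), Add(735723, Mul(-1, -2440100))), -1)), -1)) = Mul(-57772, Pow(Mul(7378290, Pow(Add(Mul(-343, 269), Add(735723, 2440100)), -1)), -1)) = Mul(-57772, Pow(Mul(7378290, Pow(Add(-92267, 3175823), -1)), -1)) = Mul(-57772, Pow(Mul(7378290, Pow(3083556, -1)), -1)) = Mul(-57772, Pow(Mul(7378290, Rational(1, 3083556)), -1)) = Mul(-57772, Pow(Rational(1229715, 513926), -1)) = Mul(-57772, Rational(513926, 1229715)) = Rational(-29690532872, 1229715)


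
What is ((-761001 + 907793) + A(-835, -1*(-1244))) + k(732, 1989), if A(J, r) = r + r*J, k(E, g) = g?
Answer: -888715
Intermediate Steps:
A(J, r) = r + J*r
((-761001 + 907793) + A(-835, -1*(-1244))) + k(732, 1989) = ((-761001 + 907793) + (-1*(-1244))*(1 - 835)) + 1989 = (146792 + 1244*(-834)) + 1989 = (146792 - 1037496) + 1989 = -890704 + 1989 = -888715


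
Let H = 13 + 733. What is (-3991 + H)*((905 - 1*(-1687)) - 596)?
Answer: -6477020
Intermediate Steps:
H = 746
(-3991 + H)*((905 - 1*(-1687)) - 596) = (-3991 + 746)*((905 - 1*(-1687)) - 596) = -3245*((905 + 1687) - 596) = -3245*(2592 - 596) = -3245*1996 = -6477020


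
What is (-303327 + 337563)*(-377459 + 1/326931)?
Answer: -1408275587519136/108977 ≈ -1.2923e+10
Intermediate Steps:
(-303327 + 337563)*(-377459 + 1/326931) = 34236*(-377459 + 1/326931) = 34236*(-123403048328/326931) = -1408275587519136/108977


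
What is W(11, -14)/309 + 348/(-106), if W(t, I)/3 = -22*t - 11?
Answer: -31331/5459 ≈ -5.7393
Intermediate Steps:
W(t, I) = -33 - 66*t (W(t, I) = 3*(-22*t - 11) = 3*(-11 - 22*t) = -33 - 66*t)
W(11, -14)/309 + 348/(-106) = (-33 - 66*11)/309 + 348/(-106) = (-33 - 726)*(1/309) + 348*(-1/106) = -759*1/309 - 174/53 = -253/103 - 174/53 = -31331/5459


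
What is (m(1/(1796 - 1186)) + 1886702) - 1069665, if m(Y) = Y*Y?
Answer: 304019467701/372100 ≈ 8.1704e+5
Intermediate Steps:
m(Y) = Y**2
(m(1/(1796 - 1186)) + 1886702) - 1069665 = ((1/(1796 - 1186))**2 + 1886702) - 1069665 = ((1/610)**2 + 1886702) - 1069665 = (1/372100 + 1886702) - 1069665 = 702041814201/372100 - 1069665 = 304019467701/372100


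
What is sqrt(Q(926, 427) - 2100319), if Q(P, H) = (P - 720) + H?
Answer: I*sqrt(2099686) ≈ 1449.0*I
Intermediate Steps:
Q(P, H) = -720 + H + P (Q(P, H) = (-720 + P) + H = -720 + H + P)
sqrt(Q(926, 427) - 2100319) = sqrt((-720 + 427 + 926) - 2100319) = sqrt(633 - 2100319) = sqrt(-2099686) = I*sqrt(2099686)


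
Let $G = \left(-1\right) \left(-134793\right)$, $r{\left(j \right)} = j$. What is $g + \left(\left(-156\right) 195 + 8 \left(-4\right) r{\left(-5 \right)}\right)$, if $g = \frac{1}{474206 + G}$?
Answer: $- \frac{18428309739}{608999} \approx -30260.0$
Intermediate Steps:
$G = 134793$
$g = \frac{1}{608999}$ ($g = \frac{1}{474206 + 134793} = \frac{1}{608999} \approx 1.642 \cdot 10^{-6}$)
$g + \left(\left(-156\right) 195 + 8 \left(-4\right) r{\left(-5 \right)}\right) = \frac{1}{608999} - \left(30420 - 8 \left(-4\right) \left(-5\right)\right) = \frac{1}{608999} - 30260 = - \frac{18428309739}{608999}$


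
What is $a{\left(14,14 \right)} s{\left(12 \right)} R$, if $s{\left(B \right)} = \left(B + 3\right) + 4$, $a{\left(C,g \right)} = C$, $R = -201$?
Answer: $-53466$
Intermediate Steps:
$s{\left(B \right)} = 7 + B$ ($s{\left(B \right)} = \left(3 + B\right) + 4 = 7 + B$)
$a{\left(14,14 \right)} s{\left(12 \right)} R = 14 \left(7 + 12\right) \left(-201\right) = 14 \cdot 19 \left(-201\right) = 266 \left(-201\right) = -53466$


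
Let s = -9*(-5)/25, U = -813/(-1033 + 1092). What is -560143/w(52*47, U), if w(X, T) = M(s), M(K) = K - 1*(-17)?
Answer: -2800715/94 ≈ -29795.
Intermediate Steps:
U = -813/59 ≈ -13.780
s = 9/5 (s = 45*(1/25) = 9/5 ≈ 1.8000)
M(K) = 17 + K (M(K) = K + 17 = 17 + K)
w(X, T) = 94/5 (w(X, T) = 17 + 9/5 = 94/5)
-560143/w(52*47, U) = -560143/94/5 = -560143*5/94 = -2800715/94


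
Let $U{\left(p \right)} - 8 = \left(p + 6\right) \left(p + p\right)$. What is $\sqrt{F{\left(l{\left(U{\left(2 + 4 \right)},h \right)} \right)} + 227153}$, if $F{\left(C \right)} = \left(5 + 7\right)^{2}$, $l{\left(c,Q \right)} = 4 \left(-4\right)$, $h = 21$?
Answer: $\sqrt{227297} \approx 476.76$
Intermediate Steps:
$U{\left(p \right)} = 8 + 2 p \left(6 + p\right)$ ($U{\left(p \right)} = 8 + \left(p + 6\right) \left(p + p\right) = 8 + \left(6 + p\right) 2 p = 8 + 2 p \left(6 + p\right)$)
$l{\left(c,Q \right)} = -16$
$F{\left(C \right)} = 144$ ($F{\left(C \right)} = 12^{2} = 144$)
$\sqrt{F{\left(l{\left(U{\left(2 + 4 \right)},h \right)} \right)} + 227153} = \sqrt{144 + 227153} = \sqrt{227297}$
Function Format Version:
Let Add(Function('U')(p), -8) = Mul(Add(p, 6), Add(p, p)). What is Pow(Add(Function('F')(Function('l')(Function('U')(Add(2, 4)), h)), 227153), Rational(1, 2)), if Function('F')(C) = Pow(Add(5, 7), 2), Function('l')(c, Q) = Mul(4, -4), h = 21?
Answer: Pow(227297, Rational(1, 2)) ≈ 476.76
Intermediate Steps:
Function('U')(p) = Add(8, Mul(2, p, Add(6, p))) (Function('U')(p) = Add(8, Mul(Add(p, 6), Add(p, p))) = Add(8, Mul(Add(6, p), Mul(2, p))) = Add(8, Mul(2, p, Add(6, p))))
Function('l')(c, Q) = -16
Function('F')(C) = 144 (Function('F')(C) = Pow(12, 2) = 144)
Pow(Add(Function('F')(Function('l')(Function('U')(Add(2, 4)), h)), 227153), Rational(1, 2)) = Pow(Add(144, 227153), Rational(1, 2)) = Pow(227297, Rational(1, 2))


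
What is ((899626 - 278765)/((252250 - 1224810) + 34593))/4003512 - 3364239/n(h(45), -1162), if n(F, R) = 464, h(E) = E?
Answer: -19989340068590855/2756954482608 ≈ -7250.5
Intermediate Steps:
((899626 - 278765)/((252250 - 1224810) + 34593))/4003512 - 3364239/n(h(45), -1162) = ((899626 - 278765)/((252250 - 1224810) + 34593))/4003512 - 3364239/464 = (620861/(-972560 + 34593))*(1/4003512) - 3364239*1/464 = (620861/(-937967))*(1/4003512) - 3364239/464 = (620861*(-1/937967))*(1/4003512) - 3364239/464 = -7859/11873*1/4003512 - 3364239/464 = -7859/47533697976 - 3364239/464 = -19989340068590855/2756954482608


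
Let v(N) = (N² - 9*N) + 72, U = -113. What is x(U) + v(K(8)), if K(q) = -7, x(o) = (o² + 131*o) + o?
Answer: -1963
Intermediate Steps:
x(o) = o² + 132*o
v(N) = 72 + N² - 9*N
x(U) + v(K(8)) = -113*(132 - 113) + (72 + (-7)² - 9*(-7)) = -113*19 + (72 + 49 + 63) = -2147 + 184 = -1963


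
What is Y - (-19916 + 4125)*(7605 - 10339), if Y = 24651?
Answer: -43147943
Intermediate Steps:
Y - (-19916 + 4125)*(7605 - 10339) = 24651 - (-19916 + 4125)*(7605 - 10339) = 24651 - (-15791)*(-2734) = 24651 - 1*43172594 = 24651 - 43172594 = -43147943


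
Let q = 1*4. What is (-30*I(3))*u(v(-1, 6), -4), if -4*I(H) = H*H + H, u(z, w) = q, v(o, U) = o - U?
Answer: 360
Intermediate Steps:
q = 4
u(z, w) = 4
I(H) = -H/4 - H²/4 (I(H) = -(H*H + H)/4 = -(H² + H)/4 = -(H + H²)/4 = -H/4 - H²/4)
(-30*I(3))*u(v(-1, 6), -4) = -(-15)*3*(1 + 3)/2*4 = -(-15)*3*4/2*4 = -30*(-3)*4 = 90*4 = 360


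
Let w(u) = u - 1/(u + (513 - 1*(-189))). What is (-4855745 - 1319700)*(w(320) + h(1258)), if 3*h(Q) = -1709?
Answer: 4727185814045/3066 ≈ 1.5418e+9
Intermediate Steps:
h(Q) = -1709/3 (h(Q) = (⅓)*(-1709) = -1709/3)
w(u) = u - 1/(702 + u) (w(u) = u - 1/(u + (513 + 189)) = u - 1/(u + 702) = u - 1/(702 + u))
(-4855745 - 1319700)*(w(320) + h(1258)) = (-4855745 - 1319700)*((-1 + 320² + 702*320)/(702 + 320) - 1709/3) = -6175445*((-1 + 102400 + 224640)/1022 - 1709/3) = -6175445*((1/1022)*327039 - 1709/3) = -6175445*(327039/1022 - 1709/3) = -6175445*(-765481/3066) = 4727185814045/3066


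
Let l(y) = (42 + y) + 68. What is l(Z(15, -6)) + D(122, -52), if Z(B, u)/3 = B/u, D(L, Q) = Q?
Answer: 101/2 ≈ 50.500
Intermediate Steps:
Z(B, u) = 3*B/u (Z(B, u) = 3*(B/u) = 3*B/u)
l(y) = 110 + y
l(Z(15, -6)) + D(122, -52) = (110 + 3*15/(-6)) - 52 = (110 + 3*15*(-1/6)) - 52 = (110 - 15/2) - 52 = 205/2 - 52 = 101/2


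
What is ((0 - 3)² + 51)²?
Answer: 3600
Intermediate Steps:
((0 - 3)² + 51)² = ((-3)² + 51)² = (9 + 51)² = 60² = 3600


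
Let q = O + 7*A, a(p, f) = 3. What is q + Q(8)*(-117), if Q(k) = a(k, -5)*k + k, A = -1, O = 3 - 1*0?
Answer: -3748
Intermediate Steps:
O = 3 (O = 3 + 0 = 3)
Q(k) = 4*k (Q(k) = 3*k + k = 4*k)
q = -4 (q = 3 + 7*(-1) = 3 - 7 = -4)
q + Q(8)*(-117) = -4 + (4*8)*(-117) = -4 + 32*(-117) = -4 - 3744 = -3748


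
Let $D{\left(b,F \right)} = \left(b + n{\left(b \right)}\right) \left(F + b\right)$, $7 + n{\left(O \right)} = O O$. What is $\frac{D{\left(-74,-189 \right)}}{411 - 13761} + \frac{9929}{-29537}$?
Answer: $\frac{8355410819}{78863790} \approx 105.95$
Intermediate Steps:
$n{\left(O \right)} = -7 + O^{2}$ ($n{\left(O \right)} = -7 + O O = -7 + O^{2}$)
$D{\left(b,F \right)} = \left(F + b\right) \left(-7 + b + b^{2}\right)$ ($D{\left(b,F \right)} = \left(b + \left(-7 + b^{2}\right)\right) \left(F + b\right) = \left(-7 + b + b^{2}\right) \left(F + b\right) = \left(F + b\right) \left(-7 + b + b^{2}\right)$)
$\frac{D{\left(-74,-189 \right)}}{411 - 13761} + \frac{9929}{-29537} = \frac{\left(-74\right)^{2} - -13986 - 189 \left(-7 + \left(-74\right)^{2}\right) - 74 \left(-7 + \left(-74\right)^{2}\right)}{411 - 13761} + \frac{9929}{-29537} = \frac{5476 + 13986 - 189 \left(-7 + 5476\right) - 74 \left(-7 + 5476\right)}{411 - 13761} + 9929 \left(- \frac{1}{29537}\right) = \frac{5476 + 13986 - 1033641 - 404706}{-13350} - \frac{9929}{29537} = \left(5476 + 13986 - 1033641 - 404706\right) \left(- \frac{1}{13350}\right) - \frac{9929}{29537} = \left(-1418885\right) \left(- \frac{1}{13350}\right) - \frac{9929}{29537} = \frac{283777}{2670} - \frac{9929}{29537} = \frac{8355410819}{78863790}$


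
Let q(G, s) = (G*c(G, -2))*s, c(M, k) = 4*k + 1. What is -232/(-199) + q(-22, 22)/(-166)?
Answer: -317850/16517 ≈ -19.244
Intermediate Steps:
c(M, k) = 1 + 4*k
q(G, s) = -7*G*s (q(G, s) = (G*(1 + 4*(-2)))*s = (G*(1 - 8))*s = (G*(-7))*s = (-7*G)*s = -7*G*s)
-232/(-199) + q(-22, 22)/(-166) = -232/(-199) - 7*(-22)*22/(-166) = -232*(-1/199) + 3388*(-1/166) = 232/199 - 1694/83 = -317850/16517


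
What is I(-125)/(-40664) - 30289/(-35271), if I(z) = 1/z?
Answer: 153959022271/179282493000 ≈ 0.85875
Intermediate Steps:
I(-125)/(-40664) - 30289/(-35271) = 1/(-125*(-40664)) - 30289/(-35271) = -1/125*(-1/40664) - 30289*(-1/35271) = 1/5083000 + 30289/35271 = 153959022271/179282493000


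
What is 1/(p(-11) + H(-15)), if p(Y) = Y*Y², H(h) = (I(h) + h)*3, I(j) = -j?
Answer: -1/1331 ≈ -0.00075131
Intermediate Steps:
H(h) = 0 (H(h) = (-h + h)*3 = 0*3 = 0)
p(Y) = Y³
1/(p(-11) + H(-15)) = 1/((-11)³ + 0) = 1/(-1331 + 0) = 1/(-1331) = -1/1331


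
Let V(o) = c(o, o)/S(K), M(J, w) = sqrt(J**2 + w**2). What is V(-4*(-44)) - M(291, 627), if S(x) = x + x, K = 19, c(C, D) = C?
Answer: 88/19 - 3*sqrt(53090) ≈ -686.61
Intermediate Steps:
S(x) = 2*x
V(o) = o/38 (V(o) = o/((2*19)) = o/38)
V(-4*(-44)) - M(291, 627) = (-4*(-44))/38 - sqrt(291**2 + 627**2) = (1/38)*176 - sqrt(84681 + 393129) = 88/19 - sqrt(477810) = 88/19 - 3*sqrt(53090)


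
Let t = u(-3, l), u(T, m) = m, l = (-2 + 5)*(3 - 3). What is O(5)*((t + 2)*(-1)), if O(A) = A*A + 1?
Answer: -52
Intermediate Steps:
l = 0 (l = 3*0 = 0)
O(A) = 1 + A² (O(A) = A² + 1 = 1 + A²)
t = 0
O(5)*((t + 2)*(-1)) = (1 + 5²)*((0 + 2)*(-1)) = (1 + 25)*(2*(-1)) = 26*(-2) = -52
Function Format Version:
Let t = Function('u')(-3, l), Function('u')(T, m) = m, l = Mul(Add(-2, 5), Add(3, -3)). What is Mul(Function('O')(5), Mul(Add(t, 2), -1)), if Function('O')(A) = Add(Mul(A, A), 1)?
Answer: -52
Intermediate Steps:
l = 0 (l = Mul(3, 0) = 0)
Function('O')(A) = Add(1, Pow(A, 2)) (Function('O')(A) = Add(Pow(A, 2), 1) = Add(1, Pow(A, 2)))
t = 0
Mul(Function('O')(5), Mul(Add(t, 2), -1)) = Mul(Add(1, Pow(5, 2)), Mul(Add(0, 2), -1)) = Mul(Add(1, 25), Mul(2, -1)) = Mul(26, -2) = -52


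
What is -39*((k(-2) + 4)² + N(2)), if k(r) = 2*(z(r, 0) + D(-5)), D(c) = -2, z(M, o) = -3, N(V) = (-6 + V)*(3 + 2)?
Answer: -624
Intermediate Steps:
N(V) = -30 + 5*V (N(V) = (-6 + V)*5 = -30 + 5*V)
k(r) = -10 (k(r) = 2*(-3 - 2) = 2*(-5) = -10)
-39*((k(-2) + 4)² + N(2)) = -39*((-10 + 4)² + (-30 + 5*2)) = -39*((-6)² + (-30 + 10)) = -39*(36 - 20) = -39*16 = -624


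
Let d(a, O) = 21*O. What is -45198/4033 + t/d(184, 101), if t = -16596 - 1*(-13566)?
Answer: -356716/28231 ≈ -12.636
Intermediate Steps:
t = -3030 (t = -16596 + 13566 = -3030)
-45198/4033 + t/d(184, 101) = -45198/4033 - 3030/(21*101) = -45198*1/4033 - 3030/2121 = -45198/4033 - 3030*1/2121 = -45198/4033 - 10/7 = -356716/28231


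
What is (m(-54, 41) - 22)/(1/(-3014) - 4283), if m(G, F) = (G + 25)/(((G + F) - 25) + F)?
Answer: 286330/38726889 ≈ 0.0073936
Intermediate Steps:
m(G, F) = (25 + G)/(-25 + G + 2*F) (m(G, F) = (25 + G)/(((F + G) - 25) + F) = (25 + G)/((-25 + F + G) + F) = (25 + G)/(-25 + G + 2*F))
(m(-54, 41) - 22)/(1/(-3014) - 4283) = ((25 - 54)/(-25 - 54 + 2*41) - 22)/(1/(-3014) - 4283) = (-29/(-25 - 54 + 82) - 22)/(-1/3014 - 4283) = (-29/3 - 22)/(-12908963/3014) = ((⅓)*(-29) - 22)*(-3014/12908963) = (-29/3 - 22)*(-3014/12908963) = -95/3*(-3014/12908963) = 286330/38726889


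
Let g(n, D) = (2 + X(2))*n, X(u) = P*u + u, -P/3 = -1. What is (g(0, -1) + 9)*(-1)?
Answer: -9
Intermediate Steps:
P = 3 (P = -3*(-1) = 3)
X(u) = 4*u (X(u) = 3*u + u = 4*u)
g(n, D) = 10*n (g(n, D) = (2 + 4*2)*n = (2 + 8)*n = 10*n)
(g(0, -1) + 9)*(-1) = (10*0 + 9)*(-1) = (0 + 9)*(-1) = 9*(-1) = -9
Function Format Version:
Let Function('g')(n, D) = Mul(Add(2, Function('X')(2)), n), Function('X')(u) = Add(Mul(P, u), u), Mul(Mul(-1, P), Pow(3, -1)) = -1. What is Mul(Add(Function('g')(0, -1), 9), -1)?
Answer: -9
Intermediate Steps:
P = 3 (P = Mul(-3, -1) = 3)
Function('X')(u) = Mul(4, u) (Function('X')(u) = Add(Mul(3, u), u) = Mul(4, u))
Function('g')(n, D) = Mul(10, n) (Function('g')(n, D) = Mul(Add(2, Mul(4, 2)), n) = Mul(Add(2, 8), n) = Mul(10, n))
Mul(Add(Function('g')(0, -1), 9), -1) = Mul(Add(Mul(10, 0), 9), -1) = Mul(Add(0, 9), -1) = Mul(9, -1) = -9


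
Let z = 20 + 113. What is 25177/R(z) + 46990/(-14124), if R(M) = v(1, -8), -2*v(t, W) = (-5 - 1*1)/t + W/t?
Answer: 177635509/49434 ≈ 3593.4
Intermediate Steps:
v(t, W) = 3/t - W/(2*t) (v(t, W) = -((-5 - 1*1)/t + W/t)/2 = -((-5 - 1)/t + W/t)/2 = -(-6/t + W/t)/2 = 3/t - W/(2*t))
z = 133
R(M) = 7 (R(M) = (1/2)*(6 - 1*(-8))/1 = (1/2)*1*(6 + 8) = (1/2)*1*14 = 7)
25177/R(z) + 46990/(-14124) = 25177/7 + 46990/(-14124) = 25177*(1/7) + 46990*(-1/14124) = 25177/7 - 23495/7062 = 177635509/49434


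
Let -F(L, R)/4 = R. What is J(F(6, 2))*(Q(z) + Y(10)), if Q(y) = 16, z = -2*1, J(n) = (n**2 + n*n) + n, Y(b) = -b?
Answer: 720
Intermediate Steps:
F(L, R) = -4*R
J(n) = n + 2*n**2 (J(n) = (n**2 + n**2) + n = 2*n**2 + n = n + 2*n**2)
z = -2
J(F(6, 2))*(Q(z) + Y(10)) = ((-4*2)*(1 + 2*(-4*2)))*(16 - 1*10) = (-8*(1 + 2*(-8)))*(16 - 10) = -8*(1 - 16)*6 = -8*(-15)*6 = 120*6 = 720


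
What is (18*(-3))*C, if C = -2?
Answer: 108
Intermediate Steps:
(18*(-3))*C = (18*(-3))*(-2) = -54*(-2) = 108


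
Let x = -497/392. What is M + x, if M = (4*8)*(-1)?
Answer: -1863/56 ≈ -33.268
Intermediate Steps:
x = -71/56 (x = -497*1/392 = -71/56 ≈ -1.2679)
M = -32 (M = 32*(-1) = -32)
M + x = -32 - 71/56 = -1863/56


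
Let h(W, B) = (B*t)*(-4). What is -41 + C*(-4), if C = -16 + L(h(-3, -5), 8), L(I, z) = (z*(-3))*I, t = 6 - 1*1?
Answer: 9623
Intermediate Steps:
t = 5 (t = 6 - 1 = 5)
h(W, B) = -20*B (h(W, B) = (B*5)*(-4) = (5*B)*(-4) = -20*B)
L(I, z) = -3*I*z (L(I, z) = (-3*z)*I = -3*I*z)
C = -2416 (C = -16 - 3*(-20*(-5))*8 = -16 - 3*100*8 = -16 - 2400 = -2416)
-41 + C*(-4) = -41 - 2416*(-4) = -41 + 9664 = 9623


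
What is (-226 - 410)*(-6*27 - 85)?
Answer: 157092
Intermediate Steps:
(-226 - 410)*(-6*27 - 85) = -636*(-162 - 85) = -636*(-247) = 157092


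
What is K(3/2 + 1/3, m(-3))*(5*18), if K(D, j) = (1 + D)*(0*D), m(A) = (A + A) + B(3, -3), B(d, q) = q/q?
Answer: 0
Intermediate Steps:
B(d, q) = 1
m(A) = 1 + 2*A (m(A) = (A + A) + 1 = 2*A + 1 = 1 + 2*A)
K(D, j) = 0 (K(D, j) = (1 + D)*0 = 0)
K(3/2 + 1/3, m(-3))*(5*18) = 0*(5*18) = 0*90 = 0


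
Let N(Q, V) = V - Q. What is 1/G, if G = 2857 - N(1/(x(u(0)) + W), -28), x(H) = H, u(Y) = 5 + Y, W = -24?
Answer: 19/54814 ≈ 0.00034663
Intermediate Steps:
G = 54814/19 (G = 2857 - (-28 - 1/((5 + 0) - 24)) = 2857 - (-28 - 1/(5 - 24)) = 2857 - (-28 - 1/(-19)) = 2857 - (-28 - 1*(-1/19)) = 2857 - (-28 + 1/19) = 2857 - 1*(-531/19) = 2857 + 531/19 = 54814/19 ≈ 2884.9)
1/G = 1/(54814/19) = 19/54814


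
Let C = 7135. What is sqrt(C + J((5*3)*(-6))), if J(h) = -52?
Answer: 3*sqrt(787) ≈ 84.161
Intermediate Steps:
sqrt(C + J((5*3)*(-6))) = sqrt(7135 - 52) = sqrt(7083) = 3*sqrt(787)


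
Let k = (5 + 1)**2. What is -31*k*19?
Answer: -21204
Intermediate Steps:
k = 36 (k = 6**2 = 36)
-31*k*19 = -31*36*19 = -1116*19 = -21204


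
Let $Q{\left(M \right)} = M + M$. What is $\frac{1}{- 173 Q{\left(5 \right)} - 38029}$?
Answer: $- \frac{1}{39759} \approx -2.5152 \cdot 10^{-5}$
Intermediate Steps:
$Q{\left(M \right)} = 2 M$
$\frac{1}{- 173 Q{\left(5 \right)} - 38029} = \frac{1}{- 173 \cdot 2 \cdot 5 - 38029} = \frac{1}{\left(-173\right) 10 - 38029} = \frac{1}{-1730 - 38029} = \frac{1}{-39759} = - \frac{1}{39759}$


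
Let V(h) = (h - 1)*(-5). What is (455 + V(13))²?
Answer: 156025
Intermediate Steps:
V(h) = 5 - 5*h (V(h) = (-1 + h)*(-5) = 5 - 5*h)
(455 + V(13))² = (455 + (5 - 5*13))² = (455 + (5 - 65))² = (455 - 60)² = 395² = 156025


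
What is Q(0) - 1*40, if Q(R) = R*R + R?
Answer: -40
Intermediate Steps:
Q(R) = R + R² (Q(R) = R² + R = R + R²)
Q(0) - 1*40 = 0*(1 + 0) - 1*40 = 0*1 - 40 = 0 - 40 = -40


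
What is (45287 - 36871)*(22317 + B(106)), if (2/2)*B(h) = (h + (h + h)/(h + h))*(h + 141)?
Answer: 410246336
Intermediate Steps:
B(h) = (1 + h)*(141 + h) (B(h) = (h + (h + h)/(h + h))*(h + 141) = (h + (2*h)/((2*h)))*(141 + h) = (h + (2*h)*(1/(2*h)))*(141 + h) = (h + 1)*(141 + h) = (1 + h)*(141 + h))
(45287 - 36871)*(22317 + B(106)) = (45287 - 36871)*(22317 + (141 + 106**2 + 142*106)) = 8416*(22317 + (141 + 11236 + 15052)) = 8416*(22317 + 26429) = 8416*48746 = 410246336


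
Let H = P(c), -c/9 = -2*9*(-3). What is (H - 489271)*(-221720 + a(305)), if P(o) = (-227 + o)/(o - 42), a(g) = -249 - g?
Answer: 28710507434375/264 ≈ 1.0875e+11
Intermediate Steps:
c = -486 (c = -9*(-2*9)*(-3) = -(-162)*(-3) = -9*54 = -486)
P(o) = (-227 + o)/(-42 + o)
H = 713/528 (H = (-227 - 486)/(-42 - 486) = -713/(-528) = -1/528*(-713) = 713/528 ≈ 1.3504)
(H - 489271)*(-221720 + a(305)) = (713/528 - 489271)*(-221720 + (-249 - 1*305)) = -258334375*(-221720 + (-249 - 305))/528 = -258334375*(-221720 - 554)/528 = -258334375/528*(-222274) = 28710507434375/264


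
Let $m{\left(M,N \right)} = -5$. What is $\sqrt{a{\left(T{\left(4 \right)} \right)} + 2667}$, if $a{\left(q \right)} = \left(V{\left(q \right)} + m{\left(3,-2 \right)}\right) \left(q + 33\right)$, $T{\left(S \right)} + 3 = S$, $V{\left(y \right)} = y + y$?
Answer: $3 \sqrt{285} \approx 50.646$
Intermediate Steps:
$V{\left(y \right)} = 2 y$
$T{\left(S \right)} = -3 + S$
$a{\left(q \right)} = \left(-5 + 2 q\right) \left(33 + q\right)$ ($a{\left(q \right)} = \left(2 q - 5\right) \left(q + 33\right) = \left(-5 + 2 q\right) \left(33 + q\right)$)
$\sqrt{a{\left(T{\left(4 \right)} \right)} + 2667} = \sqrt{\left(-165 + 2 \left(-3 + 4\right)^{2} + 61 \left(-3 + 4\right)\right) + 2667} = \sqrt{\left(-165 + 2 \cdot 1^{2} + 61 \cdot 1\right) + 2667} = \sqrt{\left(-165 + 2 \cdot 1 + 61\right) + 2667} = \sqrt{\left(-165 + 2 + 61\right) + 2667} = \sqrt{-102 + 2667} = \sqrt{2565} = 3 \sqrt{285}$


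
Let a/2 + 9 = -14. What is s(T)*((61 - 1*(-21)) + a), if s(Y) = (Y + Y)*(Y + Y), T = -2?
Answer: 576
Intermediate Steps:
a = -46 (a = -18 + 2*(-14) = -18 - 28 = -46)
s(Y) = 4*Y**2 (s(Y) = (2*Y)*(2*Y) = 4*Y**2)
s(T)*((61 - 1*(-21)) + a) = (4*(-2)**2)*((61 - 1*(-21)) - 46) = (4*4)*((61 + 21) - 46) = 16*(82 - 46) = 16*36 = 576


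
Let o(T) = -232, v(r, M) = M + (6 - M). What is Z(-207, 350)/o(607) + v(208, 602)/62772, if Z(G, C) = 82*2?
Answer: -107221/151699 ≈ -0.70680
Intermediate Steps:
Z(G, C) = 164
v(r, M) = 6
Z(-207, 350)/o(607) + v(208, 602)/62772 = 164/(-232) + 6/62772 = 164*(-1/232) + 6*(1/62772) = -41/58 + 1/10462 = -107221/151699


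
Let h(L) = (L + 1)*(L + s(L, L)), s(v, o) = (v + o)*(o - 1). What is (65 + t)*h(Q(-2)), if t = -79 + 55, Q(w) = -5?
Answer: -9020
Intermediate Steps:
s(v, o) = (-1 + o)*(o + v) (s(v, o) = (o + v)*(-1 + o) = (-1 + o)*(o + v))
t = -24
h(L) = (1 + L)*(-L + 2*L²) (h(L) = (L + 1)*(L + (L² - L - L + L*L)) = (1 + L)*(L + (L² - L - L + L²)) = (1 + L)*(L + (-2*L + 2*L²)) = (1 + L)*(-L + 2*L²))
(65 + t)*h(Q(-2)) = (65 - 24)*(-5*(-1 - 5 + 2*(-5)²)) = 41*(-5*(-1 - 5 + 2*25)) = 41*(-5*(-1 - 5 + 50)) = 41*(-5*44) = 41*(-220) = -9020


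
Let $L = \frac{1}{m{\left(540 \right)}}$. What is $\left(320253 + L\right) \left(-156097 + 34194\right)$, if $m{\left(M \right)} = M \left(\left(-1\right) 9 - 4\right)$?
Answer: $- \frac{274059406120277}{7020} \approx -3.904 \cdot 10^{10}$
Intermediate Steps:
$m{\left(M \right)} = - 13 M$ ($m{\left(M \right)} = M \left(-9 - 4\right) = M \left(-13\right) = - 13 M$)
$L = - \frac{1}{7020}$ ($L = \frac{1}{\left(-13\right) 540} = \frac{1}{-7020} = - \frac{1}{7020} \approx -0.00014245$)
$\left(320253 + L\right) \left(-156097 + 34194\right) = \left(320253 - \frac{1}{7020}\right) \left(-156097 + 34194\right) = \frac{2248176059}{7020} \left(-121903\right) = - \frac{274059406120277}{7020}$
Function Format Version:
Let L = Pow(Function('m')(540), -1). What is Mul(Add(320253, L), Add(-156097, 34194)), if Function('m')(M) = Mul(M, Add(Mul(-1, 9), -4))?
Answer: Rational(-274059406120277, 7020) ≈ -3.9040e+10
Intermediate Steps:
Function('m')(M) = Mul(-13, M) (Function('m')(M) = Mul(M, Add(-9, -4)) = Mul(M, -13) = Mul(-13, M))
L = Rational(-1, 7020) (L = Pow(Mul(-13, 540), -1) = Pow(-7020, -1) = Rational(-1, 7020) ≈ -0.00014245)
Mul(Add(320253, L), Add(-156097, 34194)) = Mul(Add(320253, Rational(-1, 7020)), Add(-156097, 34194)) = Mul(Rational(2248176059, 7020), -121903) = Rational(-274059406120277, 7020)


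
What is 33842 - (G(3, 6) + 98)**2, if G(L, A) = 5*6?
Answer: 17458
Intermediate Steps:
G(L, A) = 30
33842 - (G(3, 6) + 98)**2 = 33842 - (30 + 98)**2 = 33842 - 1*128**2 = 33842 - 1*16384 = 33842 - 16384 = 17458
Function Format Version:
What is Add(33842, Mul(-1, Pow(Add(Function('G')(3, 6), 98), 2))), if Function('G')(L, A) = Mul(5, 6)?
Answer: 17458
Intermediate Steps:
Function('G')(L, A) = 30
Add(33842, Mul(-1, Pow(Add(Function('G')(3, 6), 98), 2))) = Add(33842, Mul(-1, Pow(Add(30, 98), 2))) = Add(33842, Mul(-1, Pow(128, 2))) = Add(33842, Mul(-1, 16384)) = Add(33842, -16384) = 17458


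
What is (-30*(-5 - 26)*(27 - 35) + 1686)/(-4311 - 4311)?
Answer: 959/1437 ≈ 0.66736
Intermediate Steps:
(-30*(-5 - 26)*(27 - 35) + 1686)/(-4311 - 4311) = (-(-930)*(-8) + 1686)/(-8622) = (-30*248 + 1686)*(-1/8622) = (-7440 + 1686)*(-1/8622) = -5754*(-1/8622) = 959/1437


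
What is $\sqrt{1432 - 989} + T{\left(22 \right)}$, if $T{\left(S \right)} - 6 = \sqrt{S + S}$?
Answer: $6 + \sqrt{443} + 2 \sqrt{11} \approx 33.681$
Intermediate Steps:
$T{\left(S \right)} = 6 + \sqrt{2} \sqrt{S}$ ($T{\left(S \right)} = 6 + \sqrt{S + S} = 6 + \sqrt{2 S} = 6 + \sqrt{2} \sqrt{S}$)
$\sqrt{1432 - 989} + T{\left(22 \right)} = \sqrt{1432 - 989} + \left(6 + \sqrt{2} \sqrt{22}\right) = \sqrt{443} + \left(6 + 2 \sqrt{11}\right) = 6 + \sqrt{443} + 2 \sqrt{11}$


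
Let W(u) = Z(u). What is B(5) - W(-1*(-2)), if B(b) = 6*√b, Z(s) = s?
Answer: -2 + 6*√5 ≈ 11.416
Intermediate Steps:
W(u) = u
B(5) - W(-1*(-2)) = 6*√5 - (-1)*(-2) = 6*√5 - 1*2 = 6*√5 - 2 = -2 + 6*√5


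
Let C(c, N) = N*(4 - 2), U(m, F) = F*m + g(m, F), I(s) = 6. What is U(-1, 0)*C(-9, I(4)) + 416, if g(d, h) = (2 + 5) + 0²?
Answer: 500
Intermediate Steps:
g(d, h) = 7 (g(d, h) = 7 + 0 = 7)
U(m, F) = 7 + F*m (U(m, F) = F*m + 7 = 7 + F*m)
C(c, N) = 2*N (C(c, N) = N*2 = 2*N)
U(-1, 0)*C(-9, I(4)) + 416 = (7 + 0*(-1))*(2*6) + 416 = (7 + 0)*12 + 416 = 7*12 + 416 = 84 + 416 = 500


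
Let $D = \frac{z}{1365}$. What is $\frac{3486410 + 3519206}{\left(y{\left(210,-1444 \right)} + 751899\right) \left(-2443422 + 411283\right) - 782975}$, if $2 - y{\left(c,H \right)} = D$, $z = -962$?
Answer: $- \frac{183897420}{40109200986439} \approx -4.5849 \cdot 10^{-6}$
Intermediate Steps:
$D = - \frac{74}{105}$ ($D = - \frac{962}{1365} = \left(-962\right) \frac{1}{1365} = - \frac{74}{105} \approx -0.70476$)
$y{\left(c,H \right)} = \frac{284}{105}$ ($y{\left(c,H \right)} = 2 - - \frac{74}{105} = 2 + \frac{74}{105} = \frac{284}{105}$)
$\frac{3486410 + 3519206}{\left(y{\left(210,-1444 \right)} + 751899\right) \left(-2443422 + 411283\right) - 782975} = \frac{3486410 + 3519206}{\left(\frac{284}{105} + 751899\right) \left(-2443422 + 411283\right) - 782975} = \frac{7005616}{\frac{78949679}{105} \left(-2032139\right) - 782975} = \frac{7005616}{- \frac{160436721733381}{105} - 782975} = \frac{7005616}{- \frac{160436803945756}{105}} = 7005616 \left(- \frac{105}{160436803945756}\right) = - \frac{183897420}{40109200986439}$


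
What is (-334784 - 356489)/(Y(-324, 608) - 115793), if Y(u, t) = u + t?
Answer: 691273/115509 ≈ 5.9846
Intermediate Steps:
Y(u, t) = t + u
(-334784 - 356489)/(Y(-324, 608) - 115793) = (-334784 - 356489)/((608 - 324) - 115793) = -691273/(284 - 115793) = -691273/(-115509) = -691273*(-1/115509) = 691273/115509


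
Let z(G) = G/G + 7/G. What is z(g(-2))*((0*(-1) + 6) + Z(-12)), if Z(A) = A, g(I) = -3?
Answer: 8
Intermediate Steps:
z(G) = 1 + 7/G
z(g(-2))*((0*(-1) + 6) + Z(-12)) = ((7 - 3)/(-3))*((0*(-1) + 6) - 12) = (-⅓*4)*((0 + 6) - 12) = -4*(6 - 12)/3 = -4/3*(-6) = 8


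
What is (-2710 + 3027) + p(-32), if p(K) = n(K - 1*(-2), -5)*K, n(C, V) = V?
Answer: 477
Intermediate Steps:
p(K) = -5*K
(-2710 + 3027) + p(-32) = (-2710 + 3027) - 5*(-32) = 317 + 160 = 477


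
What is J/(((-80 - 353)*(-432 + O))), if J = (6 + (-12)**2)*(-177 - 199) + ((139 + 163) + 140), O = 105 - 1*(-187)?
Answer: -3997/4330 ≈ -0.92309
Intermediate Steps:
O = 292 (O = 105 + 187 = 292)
J = -55958 (J = (6 + 144)*(-376) + (302 + 140) = 150*(-376) + 442 = -56400 + 442 = -55958)
J/(((-80 - 353)*(-432 + O))) = -55958*1/((-432 + 292)*(-80 - 353)) = -55958/((-433*(-140))) = -55958/60620 = -55958*1/60620 = -3997/4330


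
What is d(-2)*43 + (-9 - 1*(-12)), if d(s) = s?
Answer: -83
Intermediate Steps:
d(-2)*43 + (-9 - 1*(-12)) = -2*43 + (-9 - 1*(-12)) = -86 + (-9 + 12) = -86 + 3 = -83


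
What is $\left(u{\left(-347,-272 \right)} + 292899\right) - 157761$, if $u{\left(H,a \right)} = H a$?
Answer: $229522$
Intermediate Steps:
$\left(u{\left(-347,-272 \right)} + 292899\right) - 157761 = \left(\left(-347\right) \left(-272\right) + 292899\right) - 157761 = \left(94384 + 292899\right) - 157761 = 387283 - 157761 = 229522$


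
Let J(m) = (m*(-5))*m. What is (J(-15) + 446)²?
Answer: 461041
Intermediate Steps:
J(m) = -5*m² (J(m) = (-5*m)*m = -5*m²)
(J(-15) + 446)² = (-5*(-15)² + 446)² = (-5*225 + 446)² = (-1125 + 446)² = (-679)² = 461041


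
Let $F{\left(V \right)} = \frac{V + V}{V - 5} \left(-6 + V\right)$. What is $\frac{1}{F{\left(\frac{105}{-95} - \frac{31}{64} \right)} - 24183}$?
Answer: $- \frac{4871904}{117835094089} \approx -4.1345 \cdot 10^{-5}$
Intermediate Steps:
$F{\left(V \right)} = \frac{2 V \left(-6 + V\right)}{-5 + V}$ ($F{\left(V \right)} = \frac{2 V}{-5 + V} \left(-6 + V\right) = \frac{2 V \left(-6 + V\right)}{-5 + V}$)
$\frac{1}{F{\left(\frac{105}{-95} - \frac{31}{64} \right)} - 24183} = \frac{1}{\frac{2 \left(\frac{105}{-95} - \frac{31}{64}\right) \left(-6 + \left(\frac{105}{-95} - \frac{31}{64}\right)\right)}{-5 + \left(\frac{105}{-95} - \frac{31}{64}\right)} - 24183} = \frac{1}{\frac{2 \left(105 \left(- \frac{1}{95}\right) - \frac{31}{64}\right) \left(-6 + \left(105 \left(- \frac{1}{95}\right) - \frac{31}{64}\right)\right)}{-5 + \left(105 \left(- \frac{1}{95}\right) - \frac{31}{64}\right)} - 24183} = \frac{1}{\frac{2 \left(- \frac{21}{19} - \frac{31}{64}\right) \left(-6 - \frac{1933}{1216}\right)}{-5 - \frac{1933}{1216}} - 24183} = \frac{1}{2 \left(- \frac{1933}{1216}\right) \frac{1}{-5 - \frac{1933}{1216}} \left(-6 - \frac{1933}{1216}\right) - 24183} = \frac{1}{2 \left(- \frac{1933}{1216}\right) \frac{1}{- \frac{8013}{1216}} \left(- \frac{9229}{1216}\right) - 24183} = \frac{1}{2 \left(- \frac{1933}{1216}\right) \left(- \frac{1216}{8013}\right) \left(- \frac{9229}{1216}\right) - 24183} = \frac{1}{- \frac{17839657}{4871904} - 24183} = \frac{1}{- \frac{117835094089}{4871904}} = - \frac{4871904}{117835094089}$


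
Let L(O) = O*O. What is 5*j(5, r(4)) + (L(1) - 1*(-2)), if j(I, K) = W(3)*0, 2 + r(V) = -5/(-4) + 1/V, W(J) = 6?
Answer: 3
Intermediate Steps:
L(O) = O²
r(V) = -¾ + 1/V (r(V) = -2 + (-5/(-4) + 1/V) = -2 + (-5*(-¼) + 1/V) = -2 + (5/4 + 1/V) = -¾ + 1/V)
j(I, K) = 0 (j(I, K) = 6*0 = 0)
5*j(5, r(4)) + (L(1) - 1*(-2)) = 5*0 + (1² - 1*(-2)) = 0 + (1 + 2) = 0 + 3 = 3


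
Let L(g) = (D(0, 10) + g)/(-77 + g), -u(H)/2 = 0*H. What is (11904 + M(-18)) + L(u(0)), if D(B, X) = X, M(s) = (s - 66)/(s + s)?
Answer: 2750333/231 ≈ 11906.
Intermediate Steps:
M(s) = (-66 + s)/(2*s) (M(s) = (-66 + s)/((2*s)) = (-66 + s)*(1/(2*s)) = (-66 + s)/(2*s))
u(H) = 0 (u(H) = -0*H = -2*0 = 0)
L(g) = (10 + g)/(-77 + g)
(11904 + M(-18)) + L(u(0)) = (11904 + (½)*(-66 - 18)/(-18)) + (10 + 0)/(-77 + 0) = (11904 + (½)*(-1/18)*(-84)) + 10/(-77) = (11904 + 7/3) - 1/77*10 = 35719/3 - 10/77 = 2750333/231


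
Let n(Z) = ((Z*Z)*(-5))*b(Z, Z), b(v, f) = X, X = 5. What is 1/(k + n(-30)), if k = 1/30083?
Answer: -30083/676867499 ≈ -4.4444e-5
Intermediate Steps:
b(v, f) = 5
k = 1/30083 ≈ 3.3241e-5
n(Z) = -25*Z² (n(Z) = ((Z*Z)*(-5))*5 = (Z²*(-5))*5 = -5*Z²*5 = -25*Z²)
1/(k + n(-30)) = 1/(1/30083 - 25*(-30)²) = 1/(1/30083 - 25*900) = 1/(1/30083 - 22500) = 1/(-676867499/30083) = -30083/676867499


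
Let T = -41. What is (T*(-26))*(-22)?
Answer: -23452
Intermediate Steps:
(T*(-26))*(-22) = -41*(-26)*(-22) = 1066*(-22) = -23452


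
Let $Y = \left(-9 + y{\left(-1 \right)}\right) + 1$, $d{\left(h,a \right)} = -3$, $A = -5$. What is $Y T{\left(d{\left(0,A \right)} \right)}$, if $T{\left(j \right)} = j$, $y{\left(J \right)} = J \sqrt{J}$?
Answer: $24 + 3 i \approx 24.0 + 3.0 i$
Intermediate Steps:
$y{\left(J \right)} = J^{\frac{3}{2}}$
$Y = -8 - i$ ($Y = \left(-9 + \left(-1\right)^{\frac{3}{2}}\right) + 1 = \left(-9 - i\right) + 1 = -8 - i \approx -8.0 - 1.0 i$)
$Y T{\left(d{\left(0,A \right)} \right)} = \left(-8 - i\right) \left(-3\right) = 24 + 3 i$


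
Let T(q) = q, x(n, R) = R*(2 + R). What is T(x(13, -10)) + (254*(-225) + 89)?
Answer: -56981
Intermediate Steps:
T(x(13, -10)) + (254*(-225) + 89) = -10*(2 - 10) + (254*(-225) + 89) = -10*(-8) + (-57150 + 89) = 80 - 57061 = -56981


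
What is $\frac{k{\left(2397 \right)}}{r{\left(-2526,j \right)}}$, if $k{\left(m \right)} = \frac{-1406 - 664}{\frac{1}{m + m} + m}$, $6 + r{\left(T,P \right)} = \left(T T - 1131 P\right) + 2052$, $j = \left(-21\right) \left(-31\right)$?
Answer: $- \frac{3307860}{21628163367193} \approx -1.5294 \cdot 10^{-7}$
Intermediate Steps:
$j = 651$
$r{\left(T,P \right)} = 2046 + T^{2} - 1131 P$ ($r{\left(T,P \right)} = -6 - \left(-2052 + 1131 P - T T\right) = -6 - \left(-2052 - T^{2} + 1131 P\right) = -6 + \left(2052 + T^{2} - 1131 P\right) = 2046 + T^{2} - 1131 P$)
$k{\left(m \right)} = - \frac{2070}{m + \frac{1}{2 m}}$ ($k{\left(m \right)} = - \frac{2070}{\frac{1}{2 m} + m} = - \frac{2070}{m + \frac{1}{2 m}}$)
$\frac{k{\left(2397 \right)}}{r{\left(-2526,j \right)}} = \frac{\left(-4140\right) 2397 \frac{1}{1 + 2 \cdot 2397^{2}}}{2046 + \left(-2526\right)^{2} - 736281} = \frac{\left(-4140\right) 2397 \frac{1}{1 + 2 \cdot 5745609}}{2046 + 6380676 - 736281} = \frac{\left(-4140\right) 2397 \frac{1}{1 + 11491218}}{5646441} = \left(-4140\right) 2397 \cdot \frac{1}{11491219} \cdot \frac{1}{5646441} = \left(- \frac{9923580}{11491219}\right) \frac{1}{5646441} = - \frac{3307860}{21628163367193}$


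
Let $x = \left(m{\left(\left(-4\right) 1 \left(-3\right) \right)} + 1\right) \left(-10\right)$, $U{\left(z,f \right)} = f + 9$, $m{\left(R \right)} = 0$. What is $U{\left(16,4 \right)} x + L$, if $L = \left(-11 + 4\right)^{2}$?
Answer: $-81$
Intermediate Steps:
$U{\left(z,f \right)} = 9 + f$
$x = -10$ ($x = \left(0 + 1\right) \left(-10\right) = 1 \left(-10\right) = -10$)
$L = 49$ ($L = \left(-7\right)^{2} = 49$)
$U{\left(16,4 \right)} x + L = \left(9 + 4\right) \left(-10\right) + 49 = 13 \left(-10\right) + 49 = -130 + 49 = -81$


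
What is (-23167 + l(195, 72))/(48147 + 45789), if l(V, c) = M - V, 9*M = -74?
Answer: -52583/211356 ≈ -0.24879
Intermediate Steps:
M = -74/9 (M = (⅑)*(-74) = -74/9 ≈ -8.2222)
l(V, c) = -74/9 - V
(-23167 + l(195, 72))/(48147 + 45789) = (-23167 + (-74/9 - 1*195))/(48147 + 45789) = (-23167 + (-74/9 - 195))/93936 = (-23167 - 1829/9)*(1/93936) = -210332/9*1/93936 = -52583/211356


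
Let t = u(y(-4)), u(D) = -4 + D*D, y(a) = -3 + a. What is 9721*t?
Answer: 437445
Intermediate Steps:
u(D) = -4 + D²
t = 45 (t = -4 + (-3 - 4)² = -4 + (-7)² = -4 + 49 = 45)
9721*t = 9721*45 = 437445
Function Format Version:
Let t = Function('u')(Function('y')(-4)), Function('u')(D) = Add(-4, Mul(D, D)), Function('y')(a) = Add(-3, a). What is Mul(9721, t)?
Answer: 437445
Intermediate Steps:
Function('u')(D) = Add(-4, Pow(D, 2))
t = 45 (t = Add(-4, Pow(Add(-3, -4), 2)) = Add(-4, Pow(-7, 2)) = Add(-4, 49) = 45)
Mul(9721, t) = Mul(9721, 45) = 437445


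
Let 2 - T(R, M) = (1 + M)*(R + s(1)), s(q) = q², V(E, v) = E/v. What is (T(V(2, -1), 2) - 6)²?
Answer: 1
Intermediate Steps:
T(R, M) = 2 - (1 + M)*(1 + R) (T(R, M) = 2 - (1 + M)*(R + 1²) = 2 - (1 + M)*(R + 1) = 2 - (1 + M)*(1 + R))
(T(V(2, -1), 2) - 6)² = ((1 - 1*2 - 2/(-1) - 1*2*2/(-1)) - 6)² = ((1 - 2 - 2*(-1) - 1*2*2*(-1)) - 6)² = ((1 - 2 - 1*(-2) - 1*2*(-2)) - 6)² = ((1 - 2 + 2 + 4) - 6)² = (5 - 6)² = (-1)² = 1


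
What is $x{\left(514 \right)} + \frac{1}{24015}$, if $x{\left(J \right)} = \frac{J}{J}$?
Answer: $\frac{24016}{24015} \approx 1.0$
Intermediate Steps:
$x{\left(J \right)} = 1$
$x{\left(514 \right)} + \frac{1}{24015} = 1 + \frac{1}{24015} = \frac{24016}{24015}$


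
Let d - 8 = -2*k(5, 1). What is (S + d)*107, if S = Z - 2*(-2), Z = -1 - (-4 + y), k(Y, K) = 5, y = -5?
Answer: 1070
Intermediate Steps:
Z = 8 (Z = -1 - (-4 - 5) = -1 - 1*(-9) = -1 + 9 = 8)
S = 12 (S = 8 - 2*(-2) = 8 + 4 = 12)
d = -2 (d = 8 - 2*5 = 8 - 10 = -2)
(S + d)*107 = (12 - 2)*107 = 10*107 = 1070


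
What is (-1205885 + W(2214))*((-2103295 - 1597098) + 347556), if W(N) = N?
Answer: 4035712664627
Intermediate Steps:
(-1205885 + W(2214))*((-2103295 - 1597098) + 347556) = (-1205885 + 2214)*((-2103295 - 1597098) + 347556) = -1203671*(-3700393 + 347556) = -1203671*(-3352837) = 4035712664627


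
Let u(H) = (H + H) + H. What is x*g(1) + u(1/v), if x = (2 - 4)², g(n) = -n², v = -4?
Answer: -19/4 ≈ -4.7500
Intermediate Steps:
u(H) = 3*H (u(H) = 2*H + H = 3*H)
x = 4 (x = (-2)² = 4)
x*g(1) + u(1/v) = 4*(-1*1²) + 3/(-4) = 4*(-1*1) + 3*(-¼) = 4*(-1) - ¾ = -4 - ¾ = -19/4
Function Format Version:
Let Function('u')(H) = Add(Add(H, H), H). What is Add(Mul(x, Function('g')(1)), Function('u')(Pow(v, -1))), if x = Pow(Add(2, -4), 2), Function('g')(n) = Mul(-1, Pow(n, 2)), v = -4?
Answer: Rational(-19, 4) ≈ -4.7500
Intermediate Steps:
Function('u')(H) = Mul(3, H) (Function('u')(H) = Add(Mul(2, H), H) = Mul(3, H))
x = 4 (x = Pow(-2, 2) = 4)
Add(Mul(x, Function('g')(1)), Function('u')(Pow(v, -1))) = Add(Mul(4, Mul(-1, Pow(1, 2))), Mul(3, Pow(-4, -1))) = Add(Mul(4, Mul(-1, 1)), Mul(3, Rational(-1, 4))) = Add(Mul(4, -1), Rational(-3, 4)) = Add(-4, Rational(-3, 4)) = Rational(-19, 4)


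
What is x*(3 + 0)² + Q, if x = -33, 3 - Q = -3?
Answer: -291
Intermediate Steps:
Q = 6 (Q = 3 - 1*(-3) = 3 + 3 = 6)
x*(3 + 0)² + Q = -33*(3 + 0)² + 6 = -33*3² + 6 = -33*9 + 6 = -297 + 6 = -291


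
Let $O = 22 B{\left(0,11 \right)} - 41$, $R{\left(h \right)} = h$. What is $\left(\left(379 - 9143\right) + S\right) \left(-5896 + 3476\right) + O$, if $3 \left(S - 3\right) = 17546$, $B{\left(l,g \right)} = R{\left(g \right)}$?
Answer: $\frac{21144143}{3} \approx 7.048 \cdot 10^{6}$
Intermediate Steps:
$B{\left(l,g \right)} = g$
$S = \frac{17555}{3}$ ($S = 3 + \frac{1}{3} \cdot 17546 = 3 + \frac{17546}{3} = \frac{17555}{3} \approx 5851.7$)
$O = 201$ ($O = 22 \cdot 11 - 41 = 242 - 41 = 201$)
$\left(\left(379 - 9143\right) + S\right) \left(-5896 + 3476\right) + O = \left(\left(379 - 9143\right) + \frac{17555}{3}\right) \left(-5896 + 3476\right) + 201 = \left(\left(379 - 9143\right) + \frac{17555}{3}\right) \left(-2420\right) + 201 = \left(-8764 + \frac{17555}{3}\right) \left(-2420\right) + 201 = \left(- \frac{8737}{3}\right) \left(-2420\right) + 201 = \frac{21143540}{3} + 201 = \frac{21144143}{3}$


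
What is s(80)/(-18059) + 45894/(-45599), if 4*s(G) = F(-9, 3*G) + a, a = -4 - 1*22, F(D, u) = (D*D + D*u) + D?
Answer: -1609401349/1646944682 ≈ -0.97720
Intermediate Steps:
F(D, u) = D + D**2 + D*u (F(D, u) = (D**2 + D*u) + D = D + D**2 + D*u)
a = -26 (a = -4 - 22 = -26)
s(G) = 23/2 - 27*G/4 (s(G) = (-9*(1 - 9 + 3*G) - 26)/4 = (-9*(-8 + 3*G) - 26)/4 = ((72 - 27*G) - 26)/4 = (46 - 27*G)/4 = 23/2 - 27*G/4)
s(80)/(-18059) + 45894/(-45599) = (23/2 - 27/4*80)/(-18059) + 45894/(-45599) = (23/2 - 540)*(-1/18059) + 45894*(-1/45599) = -1057/2*(-1/18059) - 45894/45599 = 1057/36118 - 45894/45599 = -1609401349/1646944682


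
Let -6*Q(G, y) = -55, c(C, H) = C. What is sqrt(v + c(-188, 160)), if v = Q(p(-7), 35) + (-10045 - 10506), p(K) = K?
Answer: I*sqrt(746274)/6 ≈ 143.98*I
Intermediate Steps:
Q(G, y) = 55/6 (Q(G, y) = -1/6*(-55) = 55/6)
v = -123251/6 (v = 55/6 + (-10045 - 10506) = 55/6 - 20551 = -123251/6 ≈ -20542.)
sqrt(v + c(-188, 160)) = sqrt(-123251/6 - 188) = sqrt(-124379/6) = I*sqrt(746274)/6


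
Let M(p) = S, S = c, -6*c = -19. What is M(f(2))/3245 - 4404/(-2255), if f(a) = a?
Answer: 311959/159654 ≈ 1.9540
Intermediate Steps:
c = 19/6 (c = -⅙*(-19) = 19/6 ≈ 3.1667)
S = 19/6 ≈ 3.1667
M(p) = 19/6
M(f(2))/3245 - 4404/(-2255) = (19/6)/3245 - 4404/(-2255) = (19/6)*(1/3245) - 4404*(-1/2255) = 19/19470 + 4404/2255 = 311959/159654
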